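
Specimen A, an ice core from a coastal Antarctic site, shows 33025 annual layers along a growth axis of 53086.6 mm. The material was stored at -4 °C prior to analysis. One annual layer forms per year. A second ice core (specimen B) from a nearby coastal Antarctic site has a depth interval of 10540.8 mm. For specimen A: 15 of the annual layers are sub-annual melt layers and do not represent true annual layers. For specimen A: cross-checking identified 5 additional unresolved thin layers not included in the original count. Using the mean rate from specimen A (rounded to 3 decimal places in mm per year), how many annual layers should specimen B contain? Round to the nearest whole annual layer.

6555 annual layers

Specimen A: correcting the raw count gives 33025 − 15 + 5 = 33015 true annual layers.
A: Extension rate ≈ 53086.6 / 33015 = 1.608 mm per year.
For B, 10540.8 / 1.608 = 6555.22 years ≈ 6555 annual layers.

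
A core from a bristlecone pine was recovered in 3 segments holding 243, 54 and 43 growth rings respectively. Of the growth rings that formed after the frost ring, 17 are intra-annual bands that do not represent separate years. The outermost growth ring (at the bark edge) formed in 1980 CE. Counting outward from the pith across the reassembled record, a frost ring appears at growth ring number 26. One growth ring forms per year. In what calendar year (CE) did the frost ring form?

1683 CE

Total growth rings = 243 + 54 + 43 = 340.
Between growth ring 26 and the bark edge there are 340 − 26 = 314 growth rings.
Removing the 17 false growth rings leaves 314 − 17 = 297 true growth rings beyond the frost ring.
1980 − 297 = 1683 CE.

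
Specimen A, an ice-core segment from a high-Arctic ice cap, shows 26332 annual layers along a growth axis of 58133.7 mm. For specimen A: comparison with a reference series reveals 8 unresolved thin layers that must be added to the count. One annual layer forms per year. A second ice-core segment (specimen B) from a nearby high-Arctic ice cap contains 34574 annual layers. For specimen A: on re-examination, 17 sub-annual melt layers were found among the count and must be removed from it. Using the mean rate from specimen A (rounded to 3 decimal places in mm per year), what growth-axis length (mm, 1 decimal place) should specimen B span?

76339.4 mm

Specimen A: after corrections the count is 26332 − 17 + 8 = 26323 annual layers.
A: Extension rate ≈ 58133.7 / 26323 = 2.208 mm/year.
For B, 2.208 mm/year × 34574 years = 76339.4 mm.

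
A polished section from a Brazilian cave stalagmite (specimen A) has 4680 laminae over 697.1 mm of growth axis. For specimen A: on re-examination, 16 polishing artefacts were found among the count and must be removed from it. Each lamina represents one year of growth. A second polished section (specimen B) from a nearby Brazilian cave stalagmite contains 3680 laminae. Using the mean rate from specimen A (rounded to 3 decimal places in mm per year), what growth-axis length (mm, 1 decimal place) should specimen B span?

Specimen A: after corrections the count is 4680 − 16 = 4664 laminae.
A: 697.1 mm over 4664 years gives 697.1 / 4664 ≈ 0.149 mm/year.
B's length ≈ 0.149 × 3680 = 548.3 mm.

548.3 mm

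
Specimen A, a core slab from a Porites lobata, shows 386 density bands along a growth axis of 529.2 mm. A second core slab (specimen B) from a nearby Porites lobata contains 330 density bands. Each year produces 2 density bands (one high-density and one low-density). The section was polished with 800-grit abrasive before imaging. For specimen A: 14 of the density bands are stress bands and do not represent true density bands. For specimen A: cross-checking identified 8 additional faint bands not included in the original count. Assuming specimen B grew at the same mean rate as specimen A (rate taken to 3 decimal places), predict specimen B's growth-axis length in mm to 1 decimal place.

459.5 mm

Specimen A: adjusted count: 386 − 14 + 8 = 380 density bands.
Specimen A: 380 density bands at 2 per year is 380 / 2 = 190 years.
A: Mean rate = 529.2 mm / 190 years ≈ 2.785 mm per year.
Specimen B: with 2 density bands per year, 330 / 2 = 165 years. For B, 2.785 mm/year × 165 years = 459.5 mm.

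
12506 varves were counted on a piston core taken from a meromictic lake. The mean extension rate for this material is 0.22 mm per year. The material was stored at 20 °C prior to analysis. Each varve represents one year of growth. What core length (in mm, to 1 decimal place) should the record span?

12506 years of growth are recorded.
Predicted length = 0.22 mm/year × 12506 years = 2751.3 mm.

2751.3 mm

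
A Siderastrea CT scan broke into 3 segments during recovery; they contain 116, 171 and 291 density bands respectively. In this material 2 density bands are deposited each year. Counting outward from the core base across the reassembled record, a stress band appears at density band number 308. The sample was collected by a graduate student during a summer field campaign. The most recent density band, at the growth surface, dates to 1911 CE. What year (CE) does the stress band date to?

Total density bands = 116 + 171 + 291 = 578.
578 − 308 = 270 density bands lie beyond the stress band toward the growth surface.
With 2 density bands per year, 270 / 2 = 135 years.
1911 − 135 = 1776 CE.

1776 CE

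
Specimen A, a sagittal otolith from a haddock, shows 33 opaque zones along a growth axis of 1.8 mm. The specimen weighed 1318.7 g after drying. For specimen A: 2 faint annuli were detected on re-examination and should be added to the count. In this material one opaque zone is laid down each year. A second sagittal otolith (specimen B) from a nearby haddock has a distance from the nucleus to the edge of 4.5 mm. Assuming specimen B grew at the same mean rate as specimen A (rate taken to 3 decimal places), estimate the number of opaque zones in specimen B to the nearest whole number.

Specimen A: true opaque zone count = 33 + 2 = 35.
A: Extension rate ≈ 1.8 / 35 = 0.051 mm/year.
Specimen B: 4.5 mm / 0.051 mm per year = 88.24 years ≈ 88 opaque zones.

88 opaque zones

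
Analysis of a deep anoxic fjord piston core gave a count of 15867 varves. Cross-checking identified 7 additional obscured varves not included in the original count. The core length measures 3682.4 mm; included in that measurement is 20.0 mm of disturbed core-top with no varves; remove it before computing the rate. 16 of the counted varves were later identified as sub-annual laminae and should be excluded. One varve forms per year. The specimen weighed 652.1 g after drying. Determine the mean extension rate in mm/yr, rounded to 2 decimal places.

0.23 mm/yr

Adjusted count: 15867 − 16 + 7 = 15858 varves.
Net length = 3682.4 − 20.0 = 3662.4 mm.
Mean rate = 3662.4 mm / 15858 years ≈ 0.23 mm/yr.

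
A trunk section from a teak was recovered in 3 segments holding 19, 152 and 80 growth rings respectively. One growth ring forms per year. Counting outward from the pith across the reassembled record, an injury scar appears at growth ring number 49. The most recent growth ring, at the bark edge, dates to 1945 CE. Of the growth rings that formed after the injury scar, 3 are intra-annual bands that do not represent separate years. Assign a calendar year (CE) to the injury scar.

1746 CE

Total growth rings = 19 + 152 + 80 = 251.
Between growth ring 49 and the bark edge there are 251 − 49 = 202 growth rings.
Removing the 3 false growth rings leaves 202 − 3 = 199 true growth rings beyond the injury scar.
The growth ring at the bark edge is 1945 CE, so the injury scar dates to 1945 − 199 = 1746 CE.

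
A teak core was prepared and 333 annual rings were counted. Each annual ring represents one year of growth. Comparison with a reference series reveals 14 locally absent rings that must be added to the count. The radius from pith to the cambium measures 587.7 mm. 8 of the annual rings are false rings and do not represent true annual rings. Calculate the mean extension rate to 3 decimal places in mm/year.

1.734 mm/year

Correcting the raw count gives 333 − 8 + 14 = 339 true annual rings.
Extension rate ≈ 587.7 / 339 = 1.734 mm/year.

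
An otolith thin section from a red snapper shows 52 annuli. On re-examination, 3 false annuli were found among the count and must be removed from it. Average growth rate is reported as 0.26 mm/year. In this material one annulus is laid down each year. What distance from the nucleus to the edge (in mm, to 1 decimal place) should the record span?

12.7 mm

True annulus count = 52 − 3 = 49.
Predicted length = 0.26 mm/year × 49 years = 12.7 mm.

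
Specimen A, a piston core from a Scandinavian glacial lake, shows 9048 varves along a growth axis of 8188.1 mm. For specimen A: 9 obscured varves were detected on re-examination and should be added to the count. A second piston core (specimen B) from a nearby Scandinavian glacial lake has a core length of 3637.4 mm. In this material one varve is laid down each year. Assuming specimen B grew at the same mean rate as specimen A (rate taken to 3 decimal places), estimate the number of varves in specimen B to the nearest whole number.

Specimen A: true varve count = 9048 + 9 = 9057.
A: 8188.1 mm over 9057 years gives 8188.1 / 9057 ≈ 0.904 mm per year.
Specimen B: 3637.4 mm / 0.904 mm per year = 4023.67 years ≈ 4024 varves.

4024 varves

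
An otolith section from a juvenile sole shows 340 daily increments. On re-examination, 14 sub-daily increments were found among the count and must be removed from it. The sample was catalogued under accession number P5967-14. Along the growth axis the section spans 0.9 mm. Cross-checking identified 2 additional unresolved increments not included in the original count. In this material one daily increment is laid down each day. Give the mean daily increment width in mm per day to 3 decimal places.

Adjusted count: 340 − 14 + 2 = 328 daily increments.
Extension rate ≈ 0.9 / 328 = 0.003 mm per day.

0.003 mm per day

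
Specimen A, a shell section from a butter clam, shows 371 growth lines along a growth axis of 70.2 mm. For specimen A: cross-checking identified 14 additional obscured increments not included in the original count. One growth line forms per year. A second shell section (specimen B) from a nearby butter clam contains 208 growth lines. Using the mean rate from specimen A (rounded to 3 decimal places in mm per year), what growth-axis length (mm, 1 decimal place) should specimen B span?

Specimen A: correcting the raw count gives 371 + 14 = 385 true growth lines.
A: Extension rate ≈ 70.2 / 385 = 0.182 mm per year.
For B, 0.182 mm/year × 208 years = 37.9 mm.

37.9 mm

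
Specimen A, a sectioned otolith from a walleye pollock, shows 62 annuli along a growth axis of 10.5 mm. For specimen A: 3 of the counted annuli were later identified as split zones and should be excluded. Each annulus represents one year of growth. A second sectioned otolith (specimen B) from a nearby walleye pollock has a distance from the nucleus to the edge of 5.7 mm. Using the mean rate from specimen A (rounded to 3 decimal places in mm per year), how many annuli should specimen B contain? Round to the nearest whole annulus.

32 annuli

Specimen A: adjusted count: 62 − 3 = 59 annuli.
A: 10.5 mm over 59 years gives 10.5 / 59 ≈ 0.178 mm/yr.
Specimen B: 5.7 mm / 0.178 mm per year = 32.02 years ≈ 32 annuli.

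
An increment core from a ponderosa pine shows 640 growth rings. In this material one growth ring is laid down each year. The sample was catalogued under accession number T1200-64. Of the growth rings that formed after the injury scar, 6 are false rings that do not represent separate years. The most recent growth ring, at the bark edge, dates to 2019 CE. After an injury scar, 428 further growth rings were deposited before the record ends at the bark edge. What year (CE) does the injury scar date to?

428 growth rings post-date the injury scar.
Removing the 6 false growth rings leaves 428 − 6 = 422 true growth rings beyond the injury scar.
The growth ring at the bark edge is 2019 CE, so the injury scar dates to 2019 − 422 = 1597 CE.

1597 CE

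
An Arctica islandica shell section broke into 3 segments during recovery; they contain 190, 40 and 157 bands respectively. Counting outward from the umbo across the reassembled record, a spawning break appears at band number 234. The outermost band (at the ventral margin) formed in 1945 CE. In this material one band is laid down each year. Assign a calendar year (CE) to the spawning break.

Total bands = 190 + 40 + 157 = 387.
The spawning break sits at band 234 from the umbo, so 387 − 234 = 153 bands formed after it.
1945 − 153 = 1792 CE.

1792 CE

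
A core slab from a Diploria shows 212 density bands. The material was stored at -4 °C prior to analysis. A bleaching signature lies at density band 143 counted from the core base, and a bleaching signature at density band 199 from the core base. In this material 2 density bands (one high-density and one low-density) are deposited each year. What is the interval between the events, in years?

28 years

Separation: 199 − 143 = 56 density bands.
56 density bands at 2 per year is 56 / 2 = 28 years.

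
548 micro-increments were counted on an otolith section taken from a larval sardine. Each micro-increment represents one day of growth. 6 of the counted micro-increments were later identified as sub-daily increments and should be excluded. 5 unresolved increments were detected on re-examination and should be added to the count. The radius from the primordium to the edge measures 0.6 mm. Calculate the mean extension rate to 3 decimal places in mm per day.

0.001 mm per day

Correcting the raw count gives 548 − 6 + 5 = 547 true micro-increments.
Extension rate ≈ 0.6 / 547 = 0.001 mm per day.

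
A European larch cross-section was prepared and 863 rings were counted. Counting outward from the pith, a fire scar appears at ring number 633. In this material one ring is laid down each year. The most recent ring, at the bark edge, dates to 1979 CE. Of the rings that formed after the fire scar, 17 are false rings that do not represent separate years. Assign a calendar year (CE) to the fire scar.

Between ring 633 and the bark edge there are 863 − 633 = 230 rings.
Removing the 17 false rings leaves 230 − 17 = 213 true rings beyond the fire scar.
The ring at the bark edge is 1979 CE, so the fire scar dates to 1979 − 213 = 1766 CE.

1766 CE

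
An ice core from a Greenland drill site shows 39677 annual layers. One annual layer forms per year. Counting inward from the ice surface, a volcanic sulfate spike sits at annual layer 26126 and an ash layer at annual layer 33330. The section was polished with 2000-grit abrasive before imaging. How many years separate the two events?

7204 years

The two markers are separated by 33330 − 26126 = 7204 annual layers.
That is 7204 years at one annual layer per year.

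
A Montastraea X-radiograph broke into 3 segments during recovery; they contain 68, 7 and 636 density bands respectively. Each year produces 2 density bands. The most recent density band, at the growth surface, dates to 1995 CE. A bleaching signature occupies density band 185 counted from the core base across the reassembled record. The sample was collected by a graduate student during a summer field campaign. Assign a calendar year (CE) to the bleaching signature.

Total density bands = 68 + 7 + 636 = 711.
Between density band 185 and the growth surface there are 711 − 185 = 526 density bands.
With 2 density bands per year, 526 / 2 = 263 years.
The density band at the growth surface is 1995 CE, so the bleaching signature dates to 1995 − 263 = 1732 CE.

1732 CE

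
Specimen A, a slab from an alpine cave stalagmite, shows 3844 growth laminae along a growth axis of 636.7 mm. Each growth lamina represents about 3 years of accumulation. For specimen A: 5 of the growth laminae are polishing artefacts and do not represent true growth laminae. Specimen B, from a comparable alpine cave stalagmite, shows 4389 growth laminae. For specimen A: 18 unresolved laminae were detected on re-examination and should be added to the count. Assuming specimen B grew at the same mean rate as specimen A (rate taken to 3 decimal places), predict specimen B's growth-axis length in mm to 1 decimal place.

Specimen A: true growth lamina count = 3844 − 5 + 18 = 3857.
Specimen A: multiplying by 3 years per growth lamina: 3857 × 3 = 11571 years.
A: Extension rate ≈ 636.7 / 11571 = 0.055 mm per year.
Specimen B: multiplying by 3 years per growth lamina: 4389 × 3 = 13167 years. For B, 0.055 mm/year × 13167 years = 724.2 mm.

724.2 mm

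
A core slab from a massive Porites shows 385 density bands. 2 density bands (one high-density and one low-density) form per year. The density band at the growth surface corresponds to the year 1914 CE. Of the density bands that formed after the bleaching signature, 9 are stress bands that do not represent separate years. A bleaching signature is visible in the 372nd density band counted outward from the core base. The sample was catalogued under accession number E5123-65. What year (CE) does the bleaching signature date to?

1912 CE

385 − 372 = 13 density bands lie beyond the bleaching signature toward the growth surface.
13 − 9 false = 4 true density bands after the bleaching signature.
With 2 density bands per year, 4 / 2 = 2 years.
The density band at the growth surface is 1914 CE, so the bleaching signature dates to 1914 − 2 = 1912 CE.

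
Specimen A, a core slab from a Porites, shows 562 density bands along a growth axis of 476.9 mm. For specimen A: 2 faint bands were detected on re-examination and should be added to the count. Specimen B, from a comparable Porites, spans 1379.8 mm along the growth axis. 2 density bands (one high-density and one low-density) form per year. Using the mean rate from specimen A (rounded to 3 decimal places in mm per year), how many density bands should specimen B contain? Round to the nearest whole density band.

1632 density bands

Specimen A: after corrections the count is 562 + 2 = 564 density bands.
Specimen A: dividing by 2 density bands per year: 564 / 2 = 282 years.
A: Extension rate ≈ 476.9 / 282 = 1.691 mm per year.
Specimen B: 1379.8 mm / 1.691 mm per year = 815.97 years; at 2 density bands per year that is 815.97 × 2 ≈ 1632 density bands.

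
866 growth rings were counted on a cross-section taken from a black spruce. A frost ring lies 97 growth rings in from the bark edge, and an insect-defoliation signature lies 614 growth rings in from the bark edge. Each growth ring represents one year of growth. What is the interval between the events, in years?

Separation: 614 − 97 = 517 growth rings.
One growth ring per year makes the interval 517 years.

517 years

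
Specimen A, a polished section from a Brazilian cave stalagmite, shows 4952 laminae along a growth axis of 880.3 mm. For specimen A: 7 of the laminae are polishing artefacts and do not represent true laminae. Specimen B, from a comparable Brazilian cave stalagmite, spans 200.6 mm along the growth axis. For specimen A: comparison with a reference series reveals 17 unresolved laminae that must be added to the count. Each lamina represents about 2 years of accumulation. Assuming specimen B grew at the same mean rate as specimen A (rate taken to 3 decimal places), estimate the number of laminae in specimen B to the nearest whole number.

Specimen A: true lamina count = 4952 − 7 + 17 = 4962.
Specimen A: at 2 years per lamina, 4962 × 2 = 9924 years.
A: 880.3 mm over 9924 years gives 880.3 / 9924 ≈ 0.089 mm per year.
B spans 200.6 / 0.089 = 2253.93 years; at 2 years per lamina that is 2253.93 / 2 ≈ 1127 laminae.

1127 laminae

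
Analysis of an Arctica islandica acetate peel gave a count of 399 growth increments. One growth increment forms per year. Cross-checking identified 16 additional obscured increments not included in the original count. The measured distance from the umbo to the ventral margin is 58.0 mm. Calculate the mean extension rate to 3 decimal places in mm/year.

True growth increment count = 399 + 16 = 415.
Mean rate = 58.0 mm / 415 years ≈ 0.140 mm/year.

0.140 mm/year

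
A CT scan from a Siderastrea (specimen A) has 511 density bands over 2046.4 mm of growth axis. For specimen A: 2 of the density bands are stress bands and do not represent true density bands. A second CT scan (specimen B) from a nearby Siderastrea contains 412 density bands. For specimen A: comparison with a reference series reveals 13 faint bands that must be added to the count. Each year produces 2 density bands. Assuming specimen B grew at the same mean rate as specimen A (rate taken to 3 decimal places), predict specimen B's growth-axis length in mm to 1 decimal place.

Specimen A: after corrections the count is 511 − 2 + 13 = 522 density bands.
Specimen A: with 2 density bands per year, 522 / 2 = 261 years.
A: Mean rate = 2046.4 mm / 261 years ≈ 7.841 mm/year.
Specimen B: dividing by 2 density bands per year: 412 / 2 = 206 years. Length of B = 7.841 × 206 = 1615.2 mm.

1615.2 mm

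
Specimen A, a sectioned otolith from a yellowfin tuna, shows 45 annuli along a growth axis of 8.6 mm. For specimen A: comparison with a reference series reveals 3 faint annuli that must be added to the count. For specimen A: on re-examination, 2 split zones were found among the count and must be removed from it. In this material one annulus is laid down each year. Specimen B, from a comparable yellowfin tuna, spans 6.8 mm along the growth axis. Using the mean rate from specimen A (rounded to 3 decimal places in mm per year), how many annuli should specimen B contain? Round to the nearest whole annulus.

Specimen A: adjusted count: 45 − 2 + 3 = 46 annuli.
A: Extension rate ≈ 8.6 / 46 = 0.187 mm/yr.
For B, 6.8 / 0.187 = 36.36 years ≈ 36 annuli.

36 annuli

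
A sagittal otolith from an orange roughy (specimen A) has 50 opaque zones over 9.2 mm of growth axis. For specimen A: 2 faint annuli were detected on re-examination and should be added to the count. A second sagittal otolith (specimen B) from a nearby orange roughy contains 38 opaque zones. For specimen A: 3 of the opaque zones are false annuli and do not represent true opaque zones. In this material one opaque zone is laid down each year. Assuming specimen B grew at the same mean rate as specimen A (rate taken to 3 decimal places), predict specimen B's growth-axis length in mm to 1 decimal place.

Specimen A: after corrections the count is 50 − 3 + 2 = 49 opaque zones.
A: Mean rate = 9.2 mm / 49 years ≈ 0.188 mm/yr.
Length of B = 0.188 × 38 = 7.1 mm.

7.1 mm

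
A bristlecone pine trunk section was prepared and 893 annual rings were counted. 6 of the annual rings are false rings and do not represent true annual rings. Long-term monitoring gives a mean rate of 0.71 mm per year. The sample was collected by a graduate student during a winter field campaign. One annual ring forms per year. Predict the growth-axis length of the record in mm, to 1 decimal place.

Adjusted count: 893 − 6 = 887 annual rings.
887 years at 0.71 mm/year gives 0.71 × 887 = 629.8 mm.

629.8 mm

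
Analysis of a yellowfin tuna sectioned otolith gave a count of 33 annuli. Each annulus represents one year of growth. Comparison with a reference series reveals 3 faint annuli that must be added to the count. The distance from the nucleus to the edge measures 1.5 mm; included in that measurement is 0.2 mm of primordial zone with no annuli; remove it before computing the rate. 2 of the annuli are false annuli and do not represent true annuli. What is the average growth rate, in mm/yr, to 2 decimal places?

0.04 mm/yr

True annulus count = 33 − 2 + 3 = 34.
The growth record spans 1.5 − 0.2 = 1.3 mm.
1.3 mm over 34 years gives 1.3 / 34 ≈ 0.04 mm/yr.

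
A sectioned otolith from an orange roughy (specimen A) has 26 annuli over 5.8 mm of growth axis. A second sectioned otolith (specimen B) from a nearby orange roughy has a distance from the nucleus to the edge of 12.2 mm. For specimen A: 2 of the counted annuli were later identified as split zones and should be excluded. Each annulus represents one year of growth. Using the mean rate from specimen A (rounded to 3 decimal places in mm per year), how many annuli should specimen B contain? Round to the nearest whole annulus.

50 annuli

Specimen A: correcting the raw count gives 26 − 2 = 24 true annuli.
A: 5.8 mm over 24 years gives 5.8 / 24 ≈ 0.242 mm/year.
For B, 12.2 / 0.242 = 50.41 years ≈ 50 annuli.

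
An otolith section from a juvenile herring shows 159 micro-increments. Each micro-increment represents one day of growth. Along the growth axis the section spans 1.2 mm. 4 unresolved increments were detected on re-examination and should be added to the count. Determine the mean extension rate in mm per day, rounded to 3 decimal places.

Adjusted count: 159 + 4 = 163 micro-increments.
Extension rate ≈ 1.2 / 163 = 0.007 mm per day.

0.007 mm per day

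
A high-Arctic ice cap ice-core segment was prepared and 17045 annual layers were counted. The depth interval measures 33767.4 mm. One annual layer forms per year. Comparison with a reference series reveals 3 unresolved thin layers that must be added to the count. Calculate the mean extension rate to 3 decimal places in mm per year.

Correcting the raw count gives 17045 + 3 = 17048 true annual layers.
Extension rate ≈ 33767.4 / 17048 = 1.981 mm per year.

1.981 mm per year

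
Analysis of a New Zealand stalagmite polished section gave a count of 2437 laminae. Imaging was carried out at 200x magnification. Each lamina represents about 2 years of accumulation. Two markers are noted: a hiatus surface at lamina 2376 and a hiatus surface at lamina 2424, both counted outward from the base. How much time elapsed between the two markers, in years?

96 yr

2424 − 2376 = 48 laminae lie between the two events.
At 2 years per lamina, 48 × 2 = 96 years.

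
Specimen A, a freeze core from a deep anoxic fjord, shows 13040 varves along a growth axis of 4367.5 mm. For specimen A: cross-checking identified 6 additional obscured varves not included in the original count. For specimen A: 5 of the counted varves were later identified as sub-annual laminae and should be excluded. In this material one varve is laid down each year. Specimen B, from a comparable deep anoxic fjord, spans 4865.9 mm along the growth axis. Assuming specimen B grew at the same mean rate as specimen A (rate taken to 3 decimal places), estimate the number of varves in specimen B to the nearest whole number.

Specimen A: true varve count = 13040 − 5 + 6 = 13041.
A: Mean rate = 4367.5 mm / 13041 years ≈ 0.335 mm/yr.
B spans 4865.9 / 0.335 = 14525.07 years ≈ 14525 varves.

14525 varves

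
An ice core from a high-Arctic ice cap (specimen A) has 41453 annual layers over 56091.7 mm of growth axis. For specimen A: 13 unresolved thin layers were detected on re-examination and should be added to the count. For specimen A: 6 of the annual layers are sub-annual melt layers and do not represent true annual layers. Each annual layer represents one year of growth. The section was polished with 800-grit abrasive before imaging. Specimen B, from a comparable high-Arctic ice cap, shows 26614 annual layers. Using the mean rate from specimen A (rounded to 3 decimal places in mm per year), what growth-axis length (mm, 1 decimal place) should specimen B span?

Specimen A: true annual layer count = 41453 − 6 + 13 = 41460.
A: Mean rate = 56091.7 mm / 41460 years ≈ 1.353 mm per year.
Length of B = 1.353 × 26614 = 36008.7 mm.

36008.7 mm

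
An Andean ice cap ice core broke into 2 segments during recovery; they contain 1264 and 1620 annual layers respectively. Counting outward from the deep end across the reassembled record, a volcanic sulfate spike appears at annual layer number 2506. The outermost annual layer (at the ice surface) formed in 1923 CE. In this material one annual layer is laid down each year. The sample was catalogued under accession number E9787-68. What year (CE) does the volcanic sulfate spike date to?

Total annual layers = 1264 + 1620 = 2884.
Between annual layer 2506 and the ice surface there are 2884 − 2506 = 378 annual layers.
Counting back 378 years from 1923 CE places the volcanic sulfate spike in 1923 − 378 = 1545 CE.

1545 CE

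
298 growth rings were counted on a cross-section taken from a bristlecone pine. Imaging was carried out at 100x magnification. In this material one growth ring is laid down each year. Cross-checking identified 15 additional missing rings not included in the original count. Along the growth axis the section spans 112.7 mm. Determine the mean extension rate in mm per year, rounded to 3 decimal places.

After corrections the count is 298 + 15 = 313 growth rings.
Extension rate ≈ 112.7 / 313 = 0.360 mm per year.

0.360 mm per year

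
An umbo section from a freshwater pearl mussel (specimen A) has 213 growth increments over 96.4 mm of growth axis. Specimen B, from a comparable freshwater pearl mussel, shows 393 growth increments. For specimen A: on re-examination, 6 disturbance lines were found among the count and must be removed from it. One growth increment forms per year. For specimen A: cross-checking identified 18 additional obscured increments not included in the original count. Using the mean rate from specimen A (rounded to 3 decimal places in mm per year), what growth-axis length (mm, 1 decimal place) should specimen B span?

168.2 mm

Specimen A: true growth increment count = 213 − 6 + 18 = 225.
A: 96.4 mm over 225 years gives 96.4 / 225 ≈ 0.428 mm/yr.
Length of B = 0.428 × 393 = 168.2 mm.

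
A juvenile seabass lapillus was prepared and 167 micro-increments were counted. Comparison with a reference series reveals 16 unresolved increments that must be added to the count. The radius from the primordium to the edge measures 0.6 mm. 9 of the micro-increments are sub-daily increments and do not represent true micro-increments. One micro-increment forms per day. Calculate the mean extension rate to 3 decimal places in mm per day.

0.003 mm per day

After corrections the count is 167 − 9 + 16 = 174 micro-increments.
Extension rate ≈ 0.6 / 174 = 0.003 mm per day.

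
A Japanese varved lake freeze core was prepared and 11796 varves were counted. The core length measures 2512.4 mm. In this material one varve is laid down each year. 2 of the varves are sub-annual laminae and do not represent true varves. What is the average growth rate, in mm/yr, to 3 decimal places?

True varve count = 11796 − 2 = 11794.
Extension rate ≈ 2512.4 / 11794 = 0.213 mm/yr.

0.213 mm/yr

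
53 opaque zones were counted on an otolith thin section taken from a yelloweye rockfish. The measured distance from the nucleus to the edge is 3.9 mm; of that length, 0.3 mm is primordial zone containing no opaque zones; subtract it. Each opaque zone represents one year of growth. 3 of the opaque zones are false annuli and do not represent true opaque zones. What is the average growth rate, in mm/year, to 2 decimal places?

0.07 mm/year

Adjusted count: 53 − 3 = 50 opaque zones.
Net length = 3.9 − 0.3 = 3.6 mm.
3.6 mm over 50 years gives 3.6 / 50 ≈ 0.07 mm/year.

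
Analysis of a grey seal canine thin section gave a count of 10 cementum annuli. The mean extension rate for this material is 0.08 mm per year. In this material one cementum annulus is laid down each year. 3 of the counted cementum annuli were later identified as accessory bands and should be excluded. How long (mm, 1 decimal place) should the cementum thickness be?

0.6 mm

Correcting the raw count gives 10 − 3 = 7 true cementum annuli.
Length ≈ 0.08 × 7 = 0.6 mm.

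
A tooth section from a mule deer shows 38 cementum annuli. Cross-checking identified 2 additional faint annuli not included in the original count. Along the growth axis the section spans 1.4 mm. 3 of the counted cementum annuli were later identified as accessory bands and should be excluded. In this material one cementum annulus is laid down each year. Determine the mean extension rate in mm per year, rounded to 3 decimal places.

Correcting the raw count gives 38 − 3 + 2 = 37 true cementum annuli.
Mean rate = 1.4 mm / 37 years ≈ 0.038 mm per year.

0.038 mm per year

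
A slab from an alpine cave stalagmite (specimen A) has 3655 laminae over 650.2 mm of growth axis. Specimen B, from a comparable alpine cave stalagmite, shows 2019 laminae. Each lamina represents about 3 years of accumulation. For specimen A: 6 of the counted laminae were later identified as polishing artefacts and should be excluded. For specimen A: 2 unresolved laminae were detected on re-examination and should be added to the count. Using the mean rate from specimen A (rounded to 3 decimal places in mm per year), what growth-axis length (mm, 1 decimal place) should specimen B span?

357.4 mm

Specimen A: true lamina count = 3655 − 6 + 2 = 3651.
Specimen A: multiplying by 3 years per lamina: 3651 × 3 = 10953 years.
A: Extension rate ≈ 650.2 / 10953 = 0.059 mm per year.
Specimen B: multiplying by 3 years per lamina: 2019 × 3 = 6057 years. B's length ≈ 0.059 × 6057 = 357.4 mm.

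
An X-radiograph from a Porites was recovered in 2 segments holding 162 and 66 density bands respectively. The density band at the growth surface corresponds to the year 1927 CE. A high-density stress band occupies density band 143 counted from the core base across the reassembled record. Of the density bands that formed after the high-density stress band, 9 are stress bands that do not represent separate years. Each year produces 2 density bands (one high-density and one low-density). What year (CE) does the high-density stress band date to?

1889 CE

Total density bands = 162 + 66 = 228.
Between density band 143 and the growth surface there are 228 − 143 = 85 density bands.
Excluding 9 false density bands: 85 − 9 = 76.
With 2 density bands per year, 76 / 2 = 38 years.
Counting back 38 years from 1927 CE places the high-density stress band in 1927 − 38 = 1889 CE.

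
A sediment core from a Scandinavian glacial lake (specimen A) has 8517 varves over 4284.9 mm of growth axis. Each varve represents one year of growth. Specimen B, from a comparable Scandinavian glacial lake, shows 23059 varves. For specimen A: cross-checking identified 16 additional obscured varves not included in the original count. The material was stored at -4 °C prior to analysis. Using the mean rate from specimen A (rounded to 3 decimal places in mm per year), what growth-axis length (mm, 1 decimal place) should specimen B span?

Specimen A: adjusted count: 8517 + 16 = 8533 varves.
A: Mean rate = 4284.9 mm / 8533 years ≈ 0.502 mm/yr.
B's length ≈ 0.502 × 23059 = 11575.6 mm.

11575.6 mm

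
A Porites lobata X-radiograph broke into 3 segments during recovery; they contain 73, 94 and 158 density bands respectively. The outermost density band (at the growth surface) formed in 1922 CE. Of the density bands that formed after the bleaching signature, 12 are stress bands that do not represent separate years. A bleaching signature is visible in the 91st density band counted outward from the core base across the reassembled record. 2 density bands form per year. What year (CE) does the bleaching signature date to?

Total density bands = 73 + 94 + 158 = 325.
325 − 91 = 234 density bands lie beyond the bleaching signature toward the growth surface.
234 − 12 false = 222 true density bands after the bleaching signature.
Dividing by 2 density bands per year: 222 / 2 = 111 years.
1922 − 111 = 1811 CE.

1811 CE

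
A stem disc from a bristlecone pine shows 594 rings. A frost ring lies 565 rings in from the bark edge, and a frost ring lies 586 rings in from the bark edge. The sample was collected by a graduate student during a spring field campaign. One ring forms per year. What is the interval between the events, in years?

Separation: 586 − 565 = 21 rings.
That is 21 years at one ring per year.

21 years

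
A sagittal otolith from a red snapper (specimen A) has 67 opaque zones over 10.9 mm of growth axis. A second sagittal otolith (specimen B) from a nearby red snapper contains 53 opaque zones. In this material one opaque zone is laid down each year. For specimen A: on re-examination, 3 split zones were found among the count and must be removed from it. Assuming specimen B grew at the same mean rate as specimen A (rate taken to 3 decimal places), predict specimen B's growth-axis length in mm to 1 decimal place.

9.0 mm

Specimen A: adjusted count: 67 − 3 = 64 opaque zones.
A: Mean rate = 10.9 mm / 64 years ≈ 0.170 mm/yr.
Length of B = 0.170 × 53 = 9.0 mm.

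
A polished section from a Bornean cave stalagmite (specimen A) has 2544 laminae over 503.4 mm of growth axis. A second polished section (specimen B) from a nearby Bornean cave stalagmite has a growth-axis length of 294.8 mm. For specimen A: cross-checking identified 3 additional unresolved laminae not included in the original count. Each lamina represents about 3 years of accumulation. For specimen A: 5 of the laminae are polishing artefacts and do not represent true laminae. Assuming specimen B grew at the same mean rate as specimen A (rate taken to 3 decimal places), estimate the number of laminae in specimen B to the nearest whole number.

Specimen A: true lamina count = 2544 − 5 + 3 = 2542.
Specimen A: multiplying by 3 years per lamina: 2542 × 3 = 7626 years.
A: Extension rate ≈ 503.4 / 7626 = 0.066 mm per year.
B spans 294.8 / 0.066 = 4466.67 years; at 3 years per lamina that is 4466.67 / 3 ≈ 1489 laminae.

1489 laminae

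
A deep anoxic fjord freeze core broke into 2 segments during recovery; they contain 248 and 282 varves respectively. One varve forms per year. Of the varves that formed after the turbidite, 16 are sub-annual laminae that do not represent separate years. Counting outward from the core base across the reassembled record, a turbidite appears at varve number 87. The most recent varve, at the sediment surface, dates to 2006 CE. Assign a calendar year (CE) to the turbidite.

1579 CE

Total varves = 248 + 282 = 530.
530 − 87 = 443 varves lie beyond the turbidite toward the sediment surface.
Excluding 16 false varves: 443 − 16 = 427.
The varve at the sediment surface is 2006 CE, so the turbidite dates to 2006 − 427 = 1579 CE.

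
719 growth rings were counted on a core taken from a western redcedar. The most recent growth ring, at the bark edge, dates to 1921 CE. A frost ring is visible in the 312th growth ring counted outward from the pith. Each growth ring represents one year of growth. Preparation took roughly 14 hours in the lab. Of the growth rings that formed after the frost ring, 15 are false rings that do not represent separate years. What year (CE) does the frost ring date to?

1529 CE

719 − 312 = 407 growth rings lie beyond the frost ring toward the bark edge.
Removing the 15 false growth rings leaves 407 − 15 = 392 true growth rings beyond the frost ring.
1921 − 392 = 1529 CE.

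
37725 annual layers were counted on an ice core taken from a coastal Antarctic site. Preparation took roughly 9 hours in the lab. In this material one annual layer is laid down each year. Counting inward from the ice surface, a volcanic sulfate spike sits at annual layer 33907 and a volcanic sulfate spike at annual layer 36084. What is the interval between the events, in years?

2177 years

36084 − 33907 = 2177 annual layers lie between the two events.
At one annual layer per year, 2177 years elapsed between them.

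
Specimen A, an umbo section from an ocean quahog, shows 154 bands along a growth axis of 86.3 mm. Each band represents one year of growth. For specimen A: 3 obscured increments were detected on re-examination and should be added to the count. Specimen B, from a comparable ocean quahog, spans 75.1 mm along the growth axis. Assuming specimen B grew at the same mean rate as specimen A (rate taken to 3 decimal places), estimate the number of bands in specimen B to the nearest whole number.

137 bands

Specimen A: adjusted count: 154 + 3 = 157 bands.
A: 86.3 mm over 157 years gives 86.3 / 157 ≈ 0.550 mm/yr.
For B, 75.1 / 0.550 = 136.55 years ≈ 137 bands.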